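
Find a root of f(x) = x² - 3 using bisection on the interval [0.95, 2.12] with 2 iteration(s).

f(x) = x² - 3
Initial interval: [0.95, 2.12]

Iteration 1:
  c_1 = (0.950000 + 2.120000)/2 = 1.535000
  f(c_1) = f(1.535000) = -0.643775
  f(a) × f(c) ≥ 0, new interval: [1.535000, 2.120000]
Iteration 2:
  c_2 = (1.535000 + 2.120000)/2 = 1.827500
  f(c_2) = f(1.827500) = 0.339756
  f(a) × f(c) < 0, new interval: [1.535000, 1.827500]

After 2 iteration(s), the approximation is c_2 = 1.827500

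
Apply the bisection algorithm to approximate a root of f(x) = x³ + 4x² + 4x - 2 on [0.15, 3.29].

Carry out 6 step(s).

f(x) = x³ + 4x² + 4x - 2
Initial interval: [0.15, 3.29]

Iteration 1:
  c_1 = (0.150000 + 3.290000)/2 = 1.720000
  f(c_1) = f(1.720000) = 21.802048
  f(a) × f(c) < 0, new interval: [0.150000, 1.720000]
Iteration 2:
  c_2 = (0.150000 + 1.720000)/2 = 0.935000
  f(c_2) = f(0.935000) = 6.054300
  f(a) × f(c) < 0, new interval: [0.150000, 0.935000]
Iteration 3:
  c_3 = (0.150000 + 0.935000)/2 = 0.542500
  f(c_3) = f(0.542500) = 1.506886
  f(a) × f(c) < 0, new interval: [0.150000, 0.542500]
Iteration 4:
  c_4 = (0.150000 + 0.542500)/2 = 0.346250
  f(c_4) = f(0.346250) = -0.093932
  f(a) × f(c) ≥ 0, new interval: [0.346250, 0.542500]
Iteration 5:
  c_5 = (0.346250 + 0.542500)/2 = 0.444375
  f(c_5) = f(0.444375) = 0.655127
  f(a) × f(c) < 0, new interval: [0.346250, 0.444375]
Iteration 6:
  c_6 = (0.346250 + 0.444375)/2 = 0.395312
  f(c_6) = f(0.395312) = 0.268114
  f(a) × f(c) < 0, new interval: [0.346250, 0.395312]

After 6 iteration(s), the approximation is c_6 = 0.395312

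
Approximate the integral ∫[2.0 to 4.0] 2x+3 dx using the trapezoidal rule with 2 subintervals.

f(x) = 2x+3
a = 2.0, b = 4.0, n = 2
h = (b - a)/n = 1.000000

Trapezoidal rule: (h/2)[f(x₀) + 2f(x₁) + 2f(x₂) + ... + f(xₙ)]

x_0 = 2.0000, f(x_0) = 7.000000, coefficient = 1
x_1 = 3.0000, f(x_1) = 9.000000, coefficient = 2
x_2 = 4.0000, f(x_2) = 11.000000, coefficient = 1

I ≈ (1.000000/2) × 36.000000 = 18.000000
Exact value: 18.000000
Error: 0.000000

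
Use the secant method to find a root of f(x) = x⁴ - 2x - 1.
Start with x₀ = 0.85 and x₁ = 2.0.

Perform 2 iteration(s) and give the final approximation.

f(x) = x⁴ - 2x - 1
x₀ = 0.85, x₁ = 2.0

Secant formula: x_{n+1} = x_n - f(x_n)(x_n - x_{n-1})/(f(x_n) - f(x_{n-1}))

Iteration 1:
  f(0.850000) = -2.177994
  f(2.000000) = 11.000000
  x_2 = 2.000000 - 11.000000×(2.000000 - 0.850000)/(11.000000 - (-2.177994))
       = 1.040066
Iteration 2:
  f(2.000000) = 11.000000
  f(1.040066) = -1.909976
  x_3 = 1.040066 - (-1.909976)×(1.040066 - 2.000000)/(-1.909976 - 11.000000)
       = 1.182084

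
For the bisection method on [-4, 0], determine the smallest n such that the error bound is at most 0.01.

We need (b-a)/2^n ≤ 0.01
(0 - (-4))/2^n ≤ 0.01
4/2^n ≤ 0.01
2^n ≥ 400
n ≥ log₂(400) = 8.64
n ≥ 9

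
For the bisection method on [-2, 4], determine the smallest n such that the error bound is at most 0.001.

We need (b-a)/2^n ≤ 0.001
(4 - (-2))/2^n ≤ 0.001
6/2^n ≤ 0.001
2^n ≥ 6000
n ≥ log₂(6000) = 12.55
n ≥ 13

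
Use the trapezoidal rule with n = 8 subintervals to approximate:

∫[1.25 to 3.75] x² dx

f(x) = x²
a = 1.25, b = 3.75, n = 8
h = (b - a)/n = 0.312500

Trapezoidal rule: (h/2)[f(x₀) + 2f(x₁) + 2f(x₂) + ... + f(xₙ)]

x_0 = 1.2500, f(x_0) = 1.562500, coefficient = 1
x_1 = 1.5625, f(x_1) = 2.441406, coefficient = 2
x_2 = 1.8750, f(x_2) = 3.515625, coefficient = 2
x_3 = 2.1875, f(x_3) = 4.785156, coefficient = 2
x_4 = 2.5000, f(x_4) = 6.250000, coefficient = 2
x_5 = 2.8125, f(x_5) = 7.910156, coefficient = 2
x_6 = 3.1250, f(x_6) = 9.765625, coefficient = 2
x_7 = 3.4375, f(x_7) = 11.816406, coefficient = 2
x_8 = 3.7500, f(x_8) = 14.062500, coefficient = 1

I ≈ (0.312500/2) × 108.593750 = 16.967773
Exact value: 16.927083
Error: 0.040690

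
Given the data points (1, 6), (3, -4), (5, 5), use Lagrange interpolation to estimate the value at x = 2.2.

Lagrange interpolation formula:
P(x) = Σ yᵢ × Lᵢ(x)
where Lᵢ(x) = Π_{j≠i} (x - xⱼ)/(xᵢ - xⱼ)

L_0(2.2) = (2.2 - 3)/(1 - 3) × (2.2 - 5)/(1 - 5) = 0.280000
L_1(2.2) = (2.2 - 1)/(3 - 1) × (2.2 - 5)/(3 - 5) = 0.840000
L_2(2.2) = (2.2 - 1)/(5 - 1) × (2.2 - 3)/(5 - 3) = -0.120000

P(2.2) = 6×L_0(2.2) + (-4)×L_1(2.2) + 5×L_2(2.2)
P(2.2) = -2.280000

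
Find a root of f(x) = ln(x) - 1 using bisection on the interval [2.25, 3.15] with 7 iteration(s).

f(x) = ln(x) - 1
Initial interval: [2.25, 3.15]

Iteration 1:
  c_1 = (2.250000 + 3.150000)/2 = 2.700000
  f(c_1) = f(2.700000) = -0.006748
  f(a) × f(c) ≥ 0, new interval: [2.700000, 3.150000]
Iteration 2:
  c_2 = (2.700000 + 3.150000)/2 = 2.925000
  f(c_2) = f(2.925000) = 0.073294
  f(a) × f(c) < 0, new interval: [2.700000, 2.925000]
Iteration 3:
  c_3 = (2.700000 + 2.925000)/2 = 2.812500
  f(c_3) = f(2.812500) = 0.034074
  f(a) × f(c) < 0, new interval: [2.700000, 2.812500]
Iteration 4:
  c_4 = (2.700000 + 2.812500)/2 = 2.756250
  f(c_4) = f(2.756250) = 0.013871
  f(a) × f(c) < 0, new interval: [2.700000, 2.756250]
Iteration 5:
  c_5 = (2.700000 + 2.756250)/2 = 2.728125
  f(c_5) = f(2.728125) = 0.003615
  f(a) × f(c) < 0, new interval: [2.700000, 2.728125]
Iteration 6:
  c_6 = (2.700000 + 2.728125)/2 = 2.714063
  f(c_6) = f(2.714063) = -0.001553
  f(a) × f(c) ≥ 0, new interval: [2.714063, 2.728125]
Iteration 7:
  c_7 = (2.714063 + 2.728125)/2 = 2.721094
  f(c_7) = f(2.721094) = 0.001034
  f(a) × f(c) < 0, new interval: [2.714063, 2.721094]

After 7 iteration(s), the approximation is c_7 = 2.721094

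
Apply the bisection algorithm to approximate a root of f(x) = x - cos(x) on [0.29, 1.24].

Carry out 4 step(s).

f(x) = x - cos(x)
Initial interval: [0.29, 1.24]

Iteration 1:
  c_1 = (0.290000 + 1.240000)/2 = 0.765000
  f(c_1) = f(0.765000) = 0.043618
  f(a) × f(c) < 0, new interval: [0.290000, 0.765000]
Iteration 2:
  c_2 = (0.290000 + 0.765000)/2 = 0.527500
  f(c_2) = f(0.527500) = -0.336568
  f(a) × f(c) ≥ 0, new interval: [0.527500, 0.765000]
Iteration 3:
  c_3 = (0.527500 + 0.765000)/2 = 0.646250
  f(c_3) = f(0.646250) = -0.152098
  f(a) × f(c) ≥ 0, new interval: [0.646250, 0.765000]
Iteration 4:
  c_4 = (0.646250 + 0.765000)/2 = 0.705625
  f(c_4) = f(0.705625) = -0.055581
  f(a) × f(c) ≥ 0, new interval: [0.705625, 0.765000]

After 4 iteration(s), the approximation is c_4 = 0.705625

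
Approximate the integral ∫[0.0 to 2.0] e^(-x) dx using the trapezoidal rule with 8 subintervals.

f(x) = e^(-x)
a = 0.0, b = 2.0, n = 8
h = (b - a)/n = 0.250000

Trapezoidal rule: (h/2)[f(x₀) + 2f(x₁) + 2f(x₂) + ... + f(xₙ)]

x_0 = 0.0000, f(x_0) = 1.000000, coefficient = 1
x_1 = 0.2500, f(x_1) = 0.778801, coefficient = 2
x_2 = 0.5000, f(x_2) = 0.606531, coefficient = 2
x_3 = 0.7500, f(x_3) = 0.472367, coefficient = 2
x_4 = 1.0000, f(x_4) = 0.367879, coefficient = 2
x_5 = 1.2500, f(x_5) = 0.286505, coefficient = 2
x_6 = 1.5000, f(x_6) = 0.223130, coefficient = 2
x_7 = 1.7500, f(x_7) = 0.173774, coefficient = 2
x_8 = 2.0000, f(x_8) = 0.135335, coefficient = 1

I ≈ (0.250000/2) × 6.953308 = 0.869163
Exact value: 0.864665
Error: 0.004499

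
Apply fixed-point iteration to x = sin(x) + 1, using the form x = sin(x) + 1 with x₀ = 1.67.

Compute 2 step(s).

Equation: x = sin(x) + 1
Fixed-point form: x = sin(x) + 1
x₀ = 1.67

x_1 = g(1.670000) = 1.995083
x_2 = g(1.995083) = 1.911332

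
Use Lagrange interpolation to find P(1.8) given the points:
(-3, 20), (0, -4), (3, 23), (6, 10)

Lagrange interpolation formula:
P(x) = Σ yᵢ × Lᵢ(x)
where Lᵢ(x) = Π_{j≠i} (x - xⱼ)/(xᵢ - xⱼ)

L_0(1.8) = (1.8 - 0)/(-3 - 0) × (1.8 - 3)/(-3 - 3) × (1.8 - 6)/(-3 - 6) = -0.056000
L_1(1.8) = (1.8 - (-3))/(0 - (-3)) × (1.8 - 3)/(0 - 3) × (1.8 - 6)/(0 - 6) = 0.448000
L_2(1.8) = (1.8 - (-3))/(3 - (-3)) × (1.8 - 0)/(3 - 0) × (1.8 - 6)/(3 - 6) = 0.672000
L_3(1.8) = (1.8 - (-3))/(6 - (-3)) × (1.8 - 0)/(6 - 0) × (1.8 - 3)/(6 - 3) = -0.064000

P(1.8) = 20×L_0(1.8) + (-4)×L_1(1.8) + 23×L_2(1.8) + 10×L_3(1.8)
P(1.8) = 11.904000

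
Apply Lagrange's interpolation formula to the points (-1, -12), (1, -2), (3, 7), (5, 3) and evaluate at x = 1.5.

Lagrange interpolation formula:
P(x) = Σ yᵢ × Lᵢ(x)
where Lᵢ(x) = Π_{j≠i} (x - xⱼ)/(xᵢ - xⱼ)

L_0(1.5) = (1.5 - 1)/(-1 - 1) × (1.5 - 3)/(-1 - 3) × (1.5 - 5)/(-1 - 5) = -0.054688
L_1(1.5) = (1.5 - (-1))/(1 - (-1)) × (1.5 - 3)/(1 - 3) × (1.5 - 5)/(1 - 5) = 0.820312
L_2(1.5) = (1.5 - (-1))/(3 - (-1)) × (1.5 - 1)/(3 - 1) × (1.5 - 5)/(3 - 5) = 0.273438
L_3(1.5) = (1.5 - (-1))/(5 - (-1)) × (1.5 - 1)/(5 - 1) × (1.5 - 3)/(5 - 3) = -0.039062

P(1.5) = (-12)×L_0(1.5) + (-2)×L_1(1.5) + 7×L_2(1.5) + 3×L_3(1.5)
P(1.5) = 0.812500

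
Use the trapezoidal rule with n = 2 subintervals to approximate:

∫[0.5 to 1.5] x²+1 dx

f(x) = x²+1
a = 0.5, b = 1.5, n = 2
h = (b - a)/n = 0.500000

Trapezoidal rule: (h/2)[f(x₀) + 2f(x₁) + 2f(x₂) + ... + f(xₙ)]

x_0 = 0.5000, f(x_0) = 1.250000, coefficient = 1
x_1 = 1.0000, f(x_1) = 2.000000, coefficient = 2
x_2 = 1.5000, f(x_2) = 3.250000, coefficient = 1

I ≈ (0.500000/2) × 8.500000 = 2.125000
Exact value: 2.083333
Error: 0.041667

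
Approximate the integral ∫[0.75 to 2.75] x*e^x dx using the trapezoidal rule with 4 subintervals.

f(x) = x*e^x
a = 0.75, b = 2.75, n = 4
h = (b - a)/n = 0.500000

Trapezoidal rule: (h/2)[f(x₀) + 2f(x₁) + 2f(x₂) + ... + f(xₙ)]

x_0 = 0.7500, f(x_0) = 1.587750, coefficient = 1
x_1 = 1.2500, f(x_1) = 4.362929, coefficient = 2
x_2 = 1.7500, f(x_2) = 10.070555, coefficient = 2
x_3 = 2.2500, f(x_3) = 21.347406, coefficient = 2
x_4 = 2.7500, f(x_4) = 43.017238, coefficient = 1

I ≈ (0.500000/2) × 116.166766 = 29.041691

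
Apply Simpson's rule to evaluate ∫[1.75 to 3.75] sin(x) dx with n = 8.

f(x) = sin(x)
a = 1.75, b = 3.75, n = 8
h = (b - a)/n = 0.250000

Simpson's rule: (h/3)[f(x₀) + 4f(x₁) + 2f(x₂) + ... + f(xₙ)]

x_0 = 1.7500, f(x_0) = 0.983986, coefficient = 1
x_1 = 2.0000, f(x_1) = 0.909297, coefficient = 4
x_2 = 2.2500, f(x_2) = 0.778073, coefficient = 2
x_3 = 2.5000, f(x_3) = 0.598472, coefficient = 4
x_4 = 2.7500, f(x_4) = 0.381661, coefficient = 2
x_5 = 3.0000, f(x_5) = 0.141120, coefficient = 4
x_6 = 3.2500, f(x_6) = -0.108195, coefficient = 2
x_7 = 3.5000, f(x_7) = -0.350783, coefficient = 4
x_8 = 3.7500, f(x_8) = -0.571561, coefficient = 1

I ≈ (0.250000/3) × 7.707928 = 0.642327
Exact value: 0.642313
Error: 0.000014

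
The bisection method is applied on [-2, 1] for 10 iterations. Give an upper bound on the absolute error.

Bisection error bound: |error| ≤ (b-a)/2^n
|error| ≤ (1 - (-2))/2^10 = 3/2^10
|error| ≤ 0.0029296875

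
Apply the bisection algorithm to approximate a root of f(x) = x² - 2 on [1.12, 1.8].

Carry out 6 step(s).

f(x) = x² - 2
Initial interval: [1.12, 1.8]

Iteration 1:
  c_1 = (1.120000 + 1.800000)/2 = 1.460000
  f(c_1) = f(1.460000) = 0.131600
  f(a) × f(c) < 0, new interval: [1.120000, 1.460000]
Iteration 2:
  c_2 = (1.120000 + 1.460000)/2 = 1.290000
  f(c_2) = f(1.290000) = -0.335900
  f(a) × f(c) ≥ 0, new interval: [1.290000, 1.460000]
Iteration 3:
  c_3 = (1.290000 + 1.460000)/2 = 1.375000
  f(c_3) = f(1.375000) = -0.109375
  f(a) × f(c) ≥ 0, new interval: [1.375000, 1.460000]
Iteration 4:
  c_4 = (1.375000 + 1.460000)/2 = 1.417500
  f(c_4) = f(1.417500) = 0.009306
  f(a) × f(c) < 0, new interval: [1.375000, 1.417500]
Iteration 5:
  c_5 = (1.375000 + 1.417500)/2 = 1.396250
  f(c_5) = f(1.396250) = -0.050486
  f(a) × f(c) ≥ 0, new interval: [1.396250, 1.417500]
Iteration 6:
  c_6 = (1.396250 + 1.417500)/2 = 1.406875
  f(c_6) = f(1.406875) = -0.020703
  f(a) × f(c) ≥ 0, new interval: [1.406875, 1.417500]

After 6 iteration(s), the approximation is c_6 = 1.406875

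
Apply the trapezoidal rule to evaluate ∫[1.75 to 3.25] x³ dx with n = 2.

f(x) = x³
a = 1.75, b = 3.25, n = 2
h = (b - a)/n = 0.750000

Trapezoidal rule: (h/2)[f(x₀) + 2f(x₁) + 2f(x₂) + ... + f(xₙ)]

x_0 = 1.7500, f(x_0) = 5.359375, coefficient = 1
x_1 = 2.5000, f(x_1) = 15.625000, coefficient = 2
x_2 = 3.2500, f(x_2) = 34.328125, coefficient = 1

I ≈ (0.750000/2) × 70.937500 = 26.601562
Exact value: 25.546875
Error: 1.054688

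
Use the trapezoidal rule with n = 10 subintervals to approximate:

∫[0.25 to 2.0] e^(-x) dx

f(x) = e^(-x)
a = 0.25, b = 2.0, n = 10
h = (b - a)/n = 0.175000

Trapezoidal rule: (h/2)[f(x₀) + 2f(x₁) + 2f(x₂) + ... + f(xₙ)]

x_0 = 0.2500, f(x_0) = 0.778801, coefficient = 1
x_1 = 0.4250, f(x_1) = 0.653770, coefficient = 2
x_2 = 0.6000, f(x_2) = 0.548812, coefficient = 2
x_3 = 0.7750, f(x_3) = 0.460704, coefficient = 2
x_4 = 0.9500, f(x_4) = 0.386741, coefficient = 2
x_5 = 1.1250, f(x_5) = 0.324652, coefficient = 2
x_6 = 1.3000, f(x_6) = 0.272532, coefficient = 2
x_7 = 1.4750, f(x_7) = 0.228779, coefficient = 2
x_8 = 1.6500, f(x_8) = 0.192050, coefficient = 2
x_9 = 1.8250, f(x_9) = 0.161218, coefficient = 2
x_10 = 2.0000, f(x_10) = 0.135335, coefficient = 1

I ≈ (0.175000/2) × 7.372650 = 0.645107
Exact value: 0.643465
Error: 0.001641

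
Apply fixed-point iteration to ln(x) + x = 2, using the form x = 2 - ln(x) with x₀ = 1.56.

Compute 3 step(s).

Equation: ln(x) + x = 2
Fixed-point form: x = 2 - ln(x)
x₀ = 1.56

x_1 = g(1.560000) = 1.555314
x_2 = g(1.555314) = 1.558322
x_3 = g(1.558322) = 1.556390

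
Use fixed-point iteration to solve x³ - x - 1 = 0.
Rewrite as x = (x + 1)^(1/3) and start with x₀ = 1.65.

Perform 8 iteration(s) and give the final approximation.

Equation: x³ - x - 1 = 0
Fixed-point form: x = (x + 1)^(1/3)
x₀ = 1.65

x_1 = g(1.650000) = 1.383828
x_2 = g(1.383828) = 1.335852
x_3 = g(1.335852) = 1.326829
x_4 = g(1.326829) = 1.325119
x_5 = g(1.325119) = 1.324794
x_6 = g(1.324794) = 1.324732
x_7 = g(1.324732) = 1.324721
x_8 = g(1.324721) = 1.324718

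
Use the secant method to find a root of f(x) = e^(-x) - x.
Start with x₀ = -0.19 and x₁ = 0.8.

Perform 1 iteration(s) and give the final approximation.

f(x) = e^(-x) - x
x₀ = -0.19, x₁ = 0.8

Secant formula: x_{n+1} = x_n - f(x_n)(x_n - x_{n-1})/(f(x_n) - f(x_{n-1}))

Iteration 1:
  f(-0.190000) = 1.399250
  f(0.800000) = -0.350671
  x_2 = 0.800000 - (-0.350671)×(0.800000 - (-0.190000))/(-0.350671 - 1.399250)
       = 0.601611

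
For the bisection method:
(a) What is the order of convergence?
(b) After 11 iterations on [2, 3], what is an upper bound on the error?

(a) Bisection has linear (order 1) convergence; the error is halved each step.

(b) Error bound = (b-a)/2^n = (3 - 2)/2^{11}
    = 1/2^{11}

(a) 1 (linear); (b) error ≤ 4.88e-04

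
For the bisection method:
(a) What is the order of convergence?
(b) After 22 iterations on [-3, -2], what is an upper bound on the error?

(a) Bisection has linear (order 1) convergence; the error is halved each step.

(b) Error bound = (b-a)/2^n = (-2 - (-3))/2^{22}
    = 1/2^{22}

(a) 1 (linear); (b) error ≤ 2.38e-07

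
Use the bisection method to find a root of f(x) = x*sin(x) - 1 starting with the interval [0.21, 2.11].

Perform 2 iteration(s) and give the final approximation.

f(x) = x*sin(x) - 1
Initial interval: [0.21, 2.11]

Iteration 1:
  c_1 = (0.210000 + 2.110000)/2 = 1.160000
  f(c_1) = f(1.160000) = 0.063492
  f(a) × f(c) < 0, new interval: [0.210000, 1.160000]
Iteration 2:
  c_2 = (0.210000 + 1.160000)/2 = 0.685000
  f(c_2) = f(0.685000) = -0.566619
  f(a) × f(c) ≥ 0, new interval: [0.685000, 1.160000]

After 2 iteration(s), the approximation is c_2 = 0.685000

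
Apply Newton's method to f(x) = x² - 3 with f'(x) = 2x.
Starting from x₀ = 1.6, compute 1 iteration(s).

f(x) = x² - 3
f'(x) = 2x
x₀ = 1.6

Newton-Raphson formula: x_{n+1} = x_n - f(x_n)/f'(x_n)

Iteration 1:
  f(1.600000) = -0.440000
  f'(1.600000) = 3.200000
  x_1 = 1.600000 - (-0.440000)/3.200000 = 1.737500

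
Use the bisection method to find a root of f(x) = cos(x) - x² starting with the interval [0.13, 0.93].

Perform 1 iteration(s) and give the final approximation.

f(x) = cos(x) - x²
Initial interval: [0.13, 0.93]

Iteration 1:
  c_1 = (0.130000 + 0.930000)/2 = 0.530000
  f(c_1) = f(0.530000) = 0.581907
  f(a) × f(c) ≥ 0, new interval: [0.530000, 0.930000]

After 1 iteration(s), the approximation is c_1 = 0.530000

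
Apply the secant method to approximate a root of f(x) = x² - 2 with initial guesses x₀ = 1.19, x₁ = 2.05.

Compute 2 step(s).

f(x) = x² - 2
x₀ = 1.19, x₁ = 2.05

Secant formula: x_{n+1} = x_n - f(x_n)(x_n - x_{n-1})/(f(x_n) - f(x_{n-1}))

Iteration 1:
  f(1.190000) = -0.583900
  f(2.050000) = 2.202500
  x_2 = 2.050000 - 2.202500×(2.050000 - 1.190000)/(2.202500 - (-0.583900))
       = 1.370216
Iteration 2:
  f(2.050000) = 2.202500
  f(1.370216) = -0.122508
  x_3 = 1.370216 - (-0.122508)×(1.370216 - 2.050000)/(-0.122508 - 2.202500)
       = 1.406035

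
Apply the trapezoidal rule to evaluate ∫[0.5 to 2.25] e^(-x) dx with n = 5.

f(x) = e^(-x)
a = 0.5, b = 2.25, n = 5
h = (b - a)/n = 0.350000

Trapezoidal rule: (h/2)[f(x₀) + 2f(x₁) + 2f(x₂) + ... + f(xₙ)]

x_0 = 0.5000, f(x_0) = 0.606531, coefficient = 1
x_1 = 0.8500, f(x_1) = 0.427415, coefficient = 2
x_2 = 1.2000, f(x_2) = 0.301194, coefficient = 2
x_3 = 1.5500, f(x_3) = 0.212248, coefficient = 2
x_4 = 1.9000, f(x_4) = 0.149569, coefficient = 2
x_5 = 2.2500, f(x_5) = 0.105399, coefficient = 1

I ≈ (0.350000/2) × 2.892781 = 0.506237
Exact value: 0.501131
Error: 0.005105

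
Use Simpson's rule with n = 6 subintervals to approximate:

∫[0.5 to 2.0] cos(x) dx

f(x) = cos(x)
a = 0.5, b = 2.0, n = 6
h = (b - a)/n = 0.250000

Simpson's rule: (h/3)[f(x₀) + 4f(x₁) + 2f(x₂) + ... + f(xₙ)]

x_0 = 0.5000, f(x_0) = 0.877583, coefficient = 1
x_1 = 0.7500, f(x_1) = 0.731689, coefficient = 4
x_2 = 1.0000, f(x_2) = 0.540302, coefficient = 2
x_3 = 1.2500, f(x_3) = 0.315322, coefficient = 4
x_4 = 1.5000, f(x_4) = 0.070737, coefficient = 2
x_5 = 1.7500, f(x_5) = -0.178246, coefficient = 4
x_6 = 2.0000, f(x_6) = -0.416147, coefficient = 1

I ≈ (0.250000/3) × 5.158575 = 0.429881
Exact value: 0.429872
Error: 0.000009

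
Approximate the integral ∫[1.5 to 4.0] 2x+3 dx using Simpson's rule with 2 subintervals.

f(x) = 2x+3
a = 1.5, b = 4.0, n = 2
h = (b - a)/n = 1.250000

Simpson's rule: (h/3)[f(x₀) + 4f(x₁) + 2f(x₂) + ... + f(xₙ)]

x_0 = 1.5000, f(x_0) = 6.000000, coefficient = 1
x_1 = 2.7500, f(x_1) = 8.500000, coefficient = 4
x_2 = 4.0000, f(x_2) = 11.000000, coefficient = 1

I ≈ (1.250000/3) × 51.000000 = 21.250000
Exact value: 21.250000
Error: 0.000000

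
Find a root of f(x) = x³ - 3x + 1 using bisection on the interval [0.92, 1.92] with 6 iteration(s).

f(x) = x³ - 3x + 1
Initial interval: [0.92, 1.92]

Iteration 1:
  c_1 = (0.920000 + 1.920000)/2 = 1.420000
  f(c_1) = f(1.420000) = -0.396712
  f(a) × f(c) ≥ 0, new interval: [1.420000, 1.920000]
Iteration 2:
  c_2 = (1.420000 + 1.920000)/2 = 1.670000
  f(c_2) = f(1.670000) = 0.647463
  f(a) × f(c) < 0, new interval: [1.420000, 1.670000]
Iteration 3:
  c_3 = (1.420000 + 1.670000)/2 = 1.545000
  f(c_3) = f(1.545000) = 0.052954
  f(a) × f(c) < 0, new interval: [1.420000, 1.545000]
Iteration 4:
  c_4 = (1.420000 + 1.545000)/2 = 1.482500
  f(c_4) = f(1.482500) = -0.189252
  f(a) × f(c) ≥ 0, new interval: [1.482500, 1.545000]
Iteration 5:
  c_5 = (1.482500 + 1.545000)/2 = 1.513750
  f(c_5) = f(1.513750) = -0.072584
  f(a) × f(c) ≥ 0, new interval: [1.513750, 1.545000]
Iteration 6:
  c_6 = (1.513750 + 1.545000)/2 = 1.529375
  f(c_6) = f(1.529375) = -0.010935
  f(a) × f(c) ≥ 0, new interval: [1.529375, 1.545000]

After 6 iteration(s), the approximation is c_6 = 1.529375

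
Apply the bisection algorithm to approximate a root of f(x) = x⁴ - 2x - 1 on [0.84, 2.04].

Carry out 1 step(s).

f(x) = x⁴ - 2x - 1
Initial interval: [0.84, 2.04]

Iteration 1:
  c_1 = (0.840000 + 2.040000)/2 = 1.440000
  f(c_1) = f(1.440000) = 0.419817
  f(a) × f(c) < 0, new interval: [0.840000, 1.440000]

After 1 iteration(s), the approximation is c_1 = 1.440000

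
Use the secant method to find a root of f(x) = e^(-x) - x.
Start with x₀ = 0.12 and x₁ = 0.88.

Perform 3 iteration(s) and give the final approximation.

f(x) = e^(-x) - x
x₀ = 0.12, x₁ = 0.88

Secant formula: x_{n+1} = x_n - f(x_n)(x_n - x_{n-1})/(f(x_n) - f(x_{n-1}))

Iteration 1:
  f(0.120000) = 0.766920
  f(0.880000) = -0.465217
  x_2 = 0.880000 - (-0.465217)×(0.880000 - 0.120000)/(-0.465217 - 0.766920)
       = 0.593047
Iteration 2:
  f(0.880000) = -0.465217
  f(0.593047) = -0.040407
  x_3 = 0.593047 - (-0.040407)×(0.593047 - 0.880000)/(-0.040407 - (-0.465217))
       = 0.565753
Iteration 3:
  f(0.593047) = -0.040407
  f(0.565753) = 0.002179
  x_4 = 0.565753 - 0.002179×(0.565753 - 0.593047)/(0.002179 - (-0.040407))
       = 0.567150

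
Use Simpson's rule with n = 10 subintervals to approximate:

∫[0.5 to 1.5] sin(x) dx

f(x) = sin(x)
a = 0.5, b = 1.5, n = 10
h = (b - a)/n = 0.100000

Simpson's rule: (h/3)[f(x₀) + 4f(x₁) + 2f(x₂) + ... + f(xₙ)]

x_0 = 0.5000, f(x_0) = 0.479426, coefficient = 1
x_1 = 0.6000, f(x_1) = 0.564642, coefficient = 4
x_2 = 0.7000, f(x_2) = 0.644218, coefficient = 2
x_3 = 0.8000, f(x_3) = 0.717356, coefficient = 4
x_4 = 0.9000, f(x_4) = 0.783327, coefficient = 2
x_5 = 1.0000, f(x_5) = 0.841471, coefficient = 4
x_6 = 1.1000, f(x_6) = 0.891207, coefficient = 2
x_7 = 1.2000, f(x_7) = 0.932039, coefficient = 4
x_8 = 1.3000, f(x_8) = 0.963558, coefficient = 2
x_9 = 1.4000, f(x_9) = 0.985450, coefficient = 4
x_10 = 1.5000, f(x_10) = 0.997495, coefficient = 1

I ≈ (0.100000/3) × 24.205374 = 0.806846
Exact value: 0.806845
Error: 0.000000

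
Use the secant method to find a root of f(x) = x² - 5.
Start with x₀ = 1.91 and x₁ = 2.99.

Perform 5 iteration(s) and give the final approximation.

f(x) = x² - 5
x₀ = 1.91, x₁ = 2.99

Secant formula: x_{n+1} = x_n - f(x_n)(x_n - x_{n-1})/(f(x_n) - f(x_{n-1}))

Iteration 1:
  f(1.910000) = -1.351900
  f(2.990000) = 3.940100
  x_2 = 2.990000 - 3.940100×(2.990000 - 1.910000)/(3.940100 - (-1.351900))
       = 2.185898
Iteration 2:
  f(2.990000) = 3.940100
  f(2.185898) = -0.221850
  x_3 = 2.185898 - (-0.221850)×(2.185898 - 2.990000)/(-0.221850 - 3.940100)
       = 2.228760
Iteration 3:
  f(2.185898) = -0.221850
  f(2.228760) = -0.032628
  x_4 = 2.228760 - (-0.032628)×(2.228760 - 2.185898)/(-0.032628 - (-0.221850))
       = 2.236151
Iteration 4:
  f(2.228760) = -0.032628
  f(2.236151) = 0.000371
  x_5 = 2.236151 - 0.000371×(2.236151 - 2.228760)/(0.000371 - (-0.032628))
       = 2.236068
Iteration 5:
  f(2.236151) = 0.000371
  f(2.236068) = -0.000001
  x_6 = 2.236068 - (-0.000001)×(2.236068 - 2.236151)/(-0.000001 - 0.000371)
       = 2.236068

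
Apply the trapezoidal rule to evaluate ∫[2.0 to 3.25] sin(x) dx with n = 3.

f(x) = sin(x)
a = 2.0, b = 3.25, n = 3
h = (b - a)/n = 0.416667

Trapezoidal rule: (h/2)[f(x₀) + 2f(x₁) + 2f(x₂) + ... + f(xₙ)]

x_0 = 2.0000, f(x_0) = 0.909297, coefficient = 1
x_1 = 2.4167, f(x_1) = 0.663080, coefficient = 2
x_2 = 2.8333, f(x_2) = 0.303400, coefficient = 2
x_3 = 3.2500, f(x_3) = -0.108195, coefficient = 1

I ≈ (0.416667/2) × 2.734063 = 0.569597
Exact value: 0.577983
Error: 0.008386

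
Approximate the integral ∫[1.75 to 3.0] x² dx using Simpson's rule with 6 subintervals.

f(x) = x²
a = 1.75, b = 3.0, n = 6
h = (b - a)/n = 0.208333

Simpson's rule: (h/3)[f(x₀) + 4f(x₁) + 2f(x₂) + ... + f(xₙ)]

x_0 = 1.7500, f(x_0) = 3.062500, coefficient = 1
x_1 = 1.9583, f(x_1) = 3.835069, coefficient = 4
x_2 = 2.1667, f(x_2) = 4.694444, coefficient = 2
x_3 = 2.3750, f(x_3) = 5.640625, coefficient = 4
x_4 = 2.5833, f(x_4) = 6.673611, coefficient = 2
x_5 = 2.7917, f(x_5) = 7.793403, coefficient = 4
x_6 = 3.0000, f(x_6) = 9.000000, coefficient = 1

I ≈ (0.208333/3) × 103.875000 = 7.213542
Exact value: 7.213542
Error: 0.000000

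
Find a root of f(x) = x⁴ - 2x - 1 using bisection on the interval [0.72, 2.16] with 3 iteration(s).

f(x) = x⁴ - 2x - 1
Initial interval: [0.72, 2.16]

Iteration 1:
  c_1 = (0.720000 + 2.160000)/2 = 1.440000
  f(c_1) = f(1.440000) = 0.419817
  f(a) × f(c) < 0, new interval: [0.720000, 1.440000]
Iteration 2:
  c_2 = (0.720000 + 1.440000)/2 = 1.080000
  f(c_2) = f(1.080000) = -1.799511
  f(a) × f(c) ≥ 0, new interval: [1.080000, 1.440000]
Iteration 3:
  c_3 = (1.080000 + 1.440000)/2 = 1.260000
  f(c_3) = f(1.260000) = -0.999526
  f(a) × f(c) ≥ 0, new interval: [1.260000, 1.440000]

After 3 iteration(s), the approximation is c_3 = 1.260000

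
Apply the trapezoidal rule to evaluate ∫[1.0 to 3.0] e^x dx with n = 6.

f(x) = e^x
a = 1.0, b = 3.0, n = 6
h = (b - a)/n = 0.333333

Trapezoidal rule: (h/2)[f(x₀) + 2f(x₁) + 2f(x₂) + ... + f(xₙ)]

x_0 = 1.0000, f(x_0) = 2.718282, coefficient = 1
x_1 = 1.3333, f(x_1) = 3.793668, coefficient = 2
x_2 = 1.6667, f(x_2) = 5.294490, coefficient = 2
x_3 = 2.0000, f(x_3) = 7.389056, coefficient = 2
x_4 = 2.3333, f(x_4) = 10.312259, coefficient = 2
x_5 = 2.6667, f(x_5) = 14.391916, coefficient = 2
x_6 = 3.0000, f(x_6) = 20.085537, coefficient = 1

I ≈ (0.333333/2) × 105.166596 = 17.527766
Exact value: 17.367255
Error: 0.160511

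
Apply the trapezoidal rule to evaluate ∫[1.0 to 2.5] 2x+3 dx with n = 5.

f(x) = 2x+3
a = 1.0, b = 2.5, n = 5
h = (b - a)/n = 0.300000

Trapezoidal rule: (h/2)[f(x₀) + 2f(x₁) + 2f(x₂) + ... + f(xₙ)]

x_0 = 1.0000, f(x_0) = 5.000000, coefficient = 1
x_1 = 1.3000, f(x_1) = 5.600000, coefficient = 2
x_2 = 1.6000, f(x_2) = 6.200000, coefficient = 2
x_3 = 1.9000, f(x_3) = 6.800000, coefficient = 2
x_4 = 2.2000, f(x_4) = 7.400000, coefficient = 2
x_5 = 2.5000, f(x_5) = 8.000000, coefficient = 1

I ≈ (0.300000/2) × 65.000000 = 9.750000
Exact value: 9.750000
Error: 0.000000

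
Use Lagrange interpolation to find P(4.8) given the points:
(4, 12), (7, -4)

Lagrange interpolation formula:
P(x) = Σ yᵢ × Lᵢ(x)
where Lᵢ(x) = Π_{j≠i} (x - xⱼ)/(xᵢ - xⱼ)

L_0(4.8) = (4.8 - 7)/(4 - 7) = 0.733333
L_1(4.8) = (4.8 - 4)/(7 - 4) = 0.266667

P(4.8) = 12×L_0(4.8) + (-4)×L_1(4.8)
P(4.8) = 7.733333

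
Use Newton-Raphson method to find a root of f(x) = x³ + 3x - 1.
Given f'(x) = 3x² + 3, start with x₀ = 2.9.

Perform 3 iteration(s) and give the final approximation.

f(x) = x³ + 3x - 1
f'(x) = 3x² + 3
x₀ = 2.9

Newton-Raphson formula: x_{n+1} = x_n - f(x_n)/f'(x_n)

Iteration 1:
  f(2.900000) = 32.089000
  f'(2.900000) = 28.230000
  x_1 = 2.900000 - 32.089000/28.230000 = 1.763301
Iteration 2:
  f(1.763301) = 9.772418
  f'(1.763301) = 12.327696
  x_2 = 1.763301 - 9.772418/12.327696 = 0.970581
Iteration 3:
  f(0.970581) = 2.826057
  f'(0.970581) = 5.826082
  x_3 = 0.970581 - 2.826057/5.826082 = 0.485511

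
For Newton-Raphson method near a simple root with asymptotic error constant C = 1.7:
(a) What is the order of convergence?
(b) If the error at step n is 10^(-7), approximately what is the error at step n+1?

(a) Newton-Raphson has quadratic (order 2) convergence near simple roots.
    This means |e_{n+1}| ≈ C|e_n|².

(b) With |e_n| = 10^(-7) and C = 1.7:
    |e_{n+1}| ≈ 1.7 × (10^(-7))² = 1.7 × 10^(-14)

(a) 2 (quadratic); (b) |e_{n+1}| ≈ 1.700e-14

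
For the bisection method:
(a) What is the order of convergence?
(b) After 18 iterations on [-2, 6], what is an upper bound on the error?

(a) Bisection has linear (order 1) convergence; the error is halved each step.

(b) Error bound = (b-a)/2^n = (6 - (-2))/2^{18}
    = 8/2^{18}

(a) 1 (linear); (b) error ≤ 3.05e-05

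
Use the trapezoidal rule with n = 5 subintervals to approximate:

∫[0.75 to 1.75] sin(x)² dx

f(x) = sin(x)²
a = 0.75, b = 1.75, n = 5
h = (b - a)/n = 0.200000

Trapezoidal rule: (h/2)[f(x₀) + 2f(x₁) + 2f(x₂) + ... + f(xₙ)]

x_0 = 0.7500, f(x_0) = 0.464631, coefficient = 1
x_1 = 0.9500, f(x_1) = 0.661645, coefficient = 2
x_2 = 1.1500, f(x_2) = 0.833138, coefficient = 2
x_3 = 1.3500, f(x_3) = 0.952036, coefficient = 2
x_4 = 1.5500, f(x_4) = 0.999568, coefficient = 2
x_5 = 1.7500, f(x_5) = 0.968228, coefficient = 1

I ≈ (0.200000/2) × 8.325633 = 0.832563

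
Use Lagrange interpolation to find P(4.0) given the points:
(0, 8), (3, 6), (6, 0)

Lagrange interpolation formula:
P(x) = Σ yᵢ × Lᵢ(x)
where Lᵢ(x) = Π_{j≠i} (x - xⱼ)/(xᵢ - xⱼ)

L_0(4.0) = (4.0 - 3)/(0 - 3) × (4.0 - 6)/(0 - 6) = -0.111111
L_1(4.0) = (4.0 - 0)/(3 - 0) × (4.0 - 6)/(3 - 6) = 0.888889
L_2(4.0) = (4.0 - 0)/(6 - 0) × (4.0 - 3)/(6 - 3) = 0.222222

P(4.0) = 8×L_0(4.0) + 6×L_1(4.0) + 0×L_2(4.0)
P(4.0) = 4.444444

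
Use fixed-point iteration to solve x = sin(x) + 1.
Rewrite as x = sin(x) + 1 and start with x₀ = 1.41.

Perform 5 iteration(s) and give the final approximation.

Equation: x = sin(x) + 1
Fixed-point form: x = sin(x) + 1
x₀ = 1.41

x_1 = g(1.410000) = 1.987100
x_2 = g(1.987100) = 1.914590
x_3 = g(1.914590) = 1.941483
x_4 = g(1.941483) = 1.932079
x_5 = g(1.932079) = 1.935444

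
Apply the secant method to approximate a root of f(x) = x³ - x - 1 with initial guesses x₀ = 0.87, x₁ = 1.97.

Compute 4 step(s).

f(x) = x³ - x - 1
x₀ = 0.87, x₁ = 1.97

Secant formula: x_{n+1} = x_n - f(x_n)(x_n - x_{n-1})/(f(x_n) - f(x_{n-1}))

Iteration 1:
  f(0.870000) = -1.211497
  f(1.970000) = 4.675373
  x_2 = 1.970000 - 4.675373×(1.970000 - 0.870000)/(4.675373 - (-1.211497))
       = 1.096376
Iteration 2:
  f(1.970000) = 4.675373
  f(1.096376) = -0.778488
  x_3 = 1.096376 - (-0.778488)×(1.096376 - 1.970000)/(-0.778488 - 4.675373)
       = 1.221078
Iteration 3:
  f(1.096376) = -0.778488
  f(1.221078) = -0.400413
  x_4 = 1.221078 - (-0.400413)×(1.221078 - 1.096376)/(-0.400413 - (-0.778488))
       = 1.353147
Iteration 4:
  f(1.221078) = -0.400413
  f(1.353147) = 0.124476
  x_5 = 1.353147 - 0.124476×(1.353147 - 1.221078)/(0.124476 - (-0.400413))
       = 1.321827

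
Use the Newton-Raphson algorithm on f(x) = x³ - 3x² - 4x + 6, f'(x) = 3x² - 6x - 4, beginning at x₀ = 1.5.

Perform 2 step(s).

f(x) = x³ - 3x² - 4x + 6
f'(x) = 3x² - 6x - 4
x₀ = 1.5

Newton-Raphson formula: x_{n+1} = x_n - f(x_n)/f'(x_n)

Iteration 1:
  f(1.500000) = -3.375000
  f'(1.500000) = -6.250000
  x_1 = 1.500000 - (-3.375000)/(-6.250000) = 0.960000
Iteration 2:
  f(0.960000) = 0.279936
  f'(0.960000) = -6.995200
  x_2 = 0.960000 - 0.279936/(-6.995200) = 1.000018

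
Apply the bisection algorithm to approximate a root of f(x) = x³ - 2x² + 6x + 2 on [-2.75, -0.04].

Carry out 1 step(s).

f(x) = x³ - 2x² + 6x + 2
Initial interval: [-2.75, -0.04]

Iteration 1:
  c_1 = (-2.750000 + (-0.040000))/2 = -1.395000
  f(c_1) = f(-1.395000) = -12.976755
  f(a) × f(c) ≥ 0, new interval: [-1.395000, -0.040000]

After 1 iteration(s), the approximation is c_1 = -1.395000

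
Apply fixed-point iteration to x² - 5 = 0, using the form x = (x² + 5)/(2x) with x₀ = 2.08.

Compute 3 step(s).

Equation: x² - 5 = 0
Fixed-point form: x = (x² + 5)/(2x)
x₀ = 2.08

x_1 = g(2.080000) = 2.241923
x_2 = g(2.241923) = 2.236076
x_3 = g(2.236076) = 2.236068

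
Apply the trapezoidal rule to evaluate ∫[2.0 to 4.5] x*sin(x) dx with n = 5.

f(x) = x*sin(x)
a = 2.0, b = 4.5, n = 5
h = (b - a)/n = 0.500000

Trapezoidal rule: (h/2)[f(x₀) + 2f(x₁) + 2f(x₂) + ... + f(xₙ)]

x_0 = 2.0000, f(x_0) = 1.818595, coefficient = 1
x_1 = 2.5000, f(x_1) = 1.496180, coefficient = 2
x_2 = 3.0000, f(x_2) = 0.423360, coefficient = 2
x_3 = 3.5000, f(x_3) = -1.227741, coefficient = 2
x_4 = 4.0000, f(x_4) = -3.027210, coefficient = 2
x_5 = 4.5000, f(x_5) = -4.398886, coefficient = 1

I ≈ (0.500000/2) × -7.251112 = -1.812778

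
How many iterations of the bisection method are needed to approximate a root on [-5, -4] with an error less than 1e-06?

We need (b-a)/2^n ≤ 1e-06
(-4 - (-5))/2^n ≤ 1e-06
1/2^n ≤ 1e-06
2^n ≥ 1000000
n ≥ log₂(1000000) = 19.93
n ≥ 20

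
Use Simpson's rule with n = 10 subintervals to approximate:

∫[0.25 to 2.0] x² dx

f(x) = x²
a = 0.25, b = 2.0, n = 10
h = (b - a)/n = 0.175000

Simpson's rule: (h/3)[f(x₀) + 4f(x₁) + 2f(x₂) + ... + f(xₙ)]

x_0 = 0.2500, f(x_0) = 0.062500, coefficient = 1
x_1 = 0.4250, f(x_1) = 0.180625, coefficient = 4
x_2 = 0.6000, f(x_2) = 0.360000, coefficient = 2
x_3 = 0.7750, f(x_3) = 0.600625, coefficient = 4
x_4 = 0.9500, f(x_4) = 0.902500, coefficient = 2
x_5 = 1.1250, f(x_5) = 1.265625, coefficient = 4
x_6 = 1.3000, f(x_6) = 1.690000, coefficient = 2
x_7 = 1.4750, f(x_7) = 2.175625, coefficient = 4
x_8 = 1.6500, f(x_8) = 2.722500, coefficient = 2
x_9 = 1.8250, f(x_9) = 3.330625, coefficient = 4
x_10 = 2.0000, f(x_10) = 4.000000, coefficient = 1

I ≈ (0.175000/3) × 45.625000 = 2.661458
Exact value: 2.661458
Error: 0.000000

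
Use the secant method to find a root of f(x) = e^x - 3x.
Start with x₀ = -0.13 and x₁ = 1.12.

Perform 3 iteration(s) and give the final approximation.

f(x) = e^x - 3x
x₀ = -0.13, x₁ = 1.12

Secant formula: x_{n+1} = x_n - f(x_n)(x_n - x_{n-1})/(f(x_n) - f(x_{n-1}))

Iteration 1:
  f(-0.130000) = 1.268095
  f(1.120000) = -0.295146
  x_2 = 1.120000 - (-0.295146)×(1.120000 - (-0.130000))/(-0.295146 - 1.268095)
       = 0.883995
Iteration 2:
  f(1.120000) = -0.295146
  f(0.883995) = -0.231435
  x_3 = 0.883995 - (-0.231435)×(0.883995 - 1.120000)/(-0.231435 - (-0.295146))
       = 0.026693
Iteration 3:
  f(0.883995) = -0.231435
  f(0.026693) = 0.946972
  x_4 = 0.026693 - 0.946972×(0.026693 - 0.883995)/(0.946972 - (-0.231435))
       = 0.715625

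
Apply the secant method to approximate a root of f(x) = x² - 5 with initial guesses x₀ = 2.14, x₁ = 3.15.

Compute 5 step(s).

f(x) = x² - 5
x₀ = 2.14, x₁ = 3.15

Secant formula: x_{n+1} = x_n - f(x_n)(x_n - x_{n-1})/(f(x_n) - f(x_{n-1}))

Iteration 1:
  f(2.140000) = -0.420400
  f(3.150000) = 4.922500
  x_2 = 3.150000 - 4.922500×(3.150000 - 2.140000)/(4.922500 - (-0.420400))
       = 2.219471
Iteration 2:
  f(3.150000) = 4.922500
  f(2.219471) = -0.073950
  x_3 = 2.219471 - (-0.073950)×(2.219471 - 3.150000)/(-0.073950 - 4.922500)
       = 2.233243
Iteration 3:
  f(2.219471) = -0.073950
  f(2.233243) = -0.012626
  x_4 = 2.233243 - (-0.012626)×(2.233243 - 2.219471)/(-0.012626 - (-0.073950))
       = 2.236079
Iteration 4:
  f(2.233243) = -0.012626
  f(2.236079) = 0.000047
  x_5 = 2.236079 - 0.000047×(2.236079 - 2.233243)/(0.000047 - (-0.012626))
       = 2.236068
Iteration 5:
  f(2.236079) = 0.000047
  f(2.236068) = 0.000000
  x_6 = 2.236068 - 0.000000×(2.236068 - 2.236079)/(0.000000 - 0.000047)
       = 2.236068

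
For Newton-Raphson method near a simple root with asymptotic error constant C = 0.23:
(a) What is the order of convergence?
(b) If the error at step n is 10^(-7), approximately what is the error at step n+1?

(a) Newton-Raphson has quadratic (order 2) convergence near simple roots.
    This means |e_{n+1}| ≈ C|e_n|².

(b) With |e_n| = 10^(-7) and C = 0.23:
    |e_{n+1}| ≈ 0.23 × (10^(-7))² = 0.23 × 10^(-14)

(a) 2 (quadratic); (b) |e_{n+1}| ≈ 2.300e-15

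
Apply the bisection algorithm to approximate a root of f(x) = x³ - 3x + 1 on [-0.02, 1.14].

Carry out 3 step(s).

f(x) = x³ - 3x + 1
Initial interval: [-0.02, 1.14]

Iteration 1:
  c_1 = (-0.020000 + 1.140000)/2 = 0.560000
  f(c_1) = f(0.560000) = -0.504384
  f(a) × f(c) < 0, new interval: [-0.020000, 0.560000]
Iteration 2:
  c_2 = (-0.020000 + 0.560000)/2 = 0.270000
  f(c_2) = f(0.270000) = 0.209683
  f(a) × f(c) ≥ 0, new interval: [0.270000, 0.560000]
Iteration 3:
  c_3 = (0.270000 + 0.560000)/2 = 0.415000
  f(c_3) = f(0.415000) = -0.173527
  f(a) × f(c) < 0, new interval: [0.270000, 0.415000]

After 3 iteration(s), the approximation is c_3 = 0.415000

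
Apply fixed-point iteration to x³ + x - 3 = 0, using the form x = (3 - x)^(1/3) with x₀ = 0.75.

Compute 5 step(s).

Equation: x³ + x - 3 = 0
Fixed-point form: x = (3 - x)^(1/3)
x₀ = 0.75

x_1 = g(0.750000) = 1.310371
x_2 = g(1.310371) = 1.191051
x_3 = g(1.191051) = 1.218453
x_4 = g(1.218453) = 1.212269
x_5 = g(1.212269) = 1.213670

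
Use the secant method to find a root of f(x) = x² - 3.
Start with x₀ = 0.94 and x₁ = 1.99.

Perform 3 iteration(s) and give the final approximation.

f(x) = x² - 3
x₀ = 0.94, x₁ = 1.99

Secant formula: x_{n+1} = x_n - f(x_n)(x_n - x_{n-1})/(f(x_n) - f(x_{n-1}))

Iteration 1:
  f(0.940000) = -2.116400
  f(1.990000) = 0.960100
  x_2 = 1.990000 - 0.960100×(1.990000 - 0.940000)/(0.960100 - (-2.116400))
       = 1.662321
Iteration 2:
  f(1.990000) = 0.960100
  f(1.662321) = -0.236689
  x_3 = 1.662321 - (-0.236689)×(1.662321 - 1.990000)/(-0.236689 - 0.960100)
       = 1.727126
Iteration 3:
  f(1.662321) = -0.236689
  f(1.727126) = -0.017036
  x_4 = 1.727126 - (-0.017036)×(1.727126 - 1.662321)/(-0.017036 - (-0.236689))
       = 1.732152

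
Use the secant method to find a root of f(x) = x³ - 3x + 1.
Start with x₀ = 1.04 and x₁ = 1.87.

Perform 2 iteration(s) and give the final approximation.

f(x) = x³ - 3x + 1
x₀ = 1.04, x₁ = 1.87

Secant formula: x_{n+1} = x_n - f(x_n)(x_n - x_{n-1})/(f(x_n) - f(x_{n-1}))

Iteration 1:
  f(1.040000) = -0.995136
  f(1.870000) = 1.929203
  x_2 = 1.870000 - 1.929203×(1.870000 - 1.040000)/(1.929203 - (-0.995136))
       = 1.322444
Iteration 2:
  f(1.870000) = 1.929203
  f(1.322444) = -0.654564
  x_3 = 1.322444 - (-0.654564)×(1.322444 - 1.870000)/(-0.654564 - 1.929203)
       = 1.461161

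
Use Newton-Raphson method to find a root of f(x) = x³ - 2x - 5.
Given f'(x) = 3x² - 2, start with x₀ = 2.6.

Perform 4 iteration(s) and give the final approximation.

f(x) = x³ - 2x - 5
f'(x) = 3x² - 2
x₀ = 2.6

Newton-Raphson formula: x_{n+1} = x_n - f(x_n)/f'(x_n)

Iteration 1:
  f(2.600000) = 7.376000
  f'(2.600000) = 18.280000
  x_1 = 2.600000 - 7.376000/18.280000 = 2.196499
Iteration 2:
  f(2.196499) = 1.204247
  f'(2.196499) = 12.473822
  x_2 = 2.196499 - 1.204247/12.473822 = 2.099957
Iteration 3:
  f(2.099957) = 0.060517
  f'(2.099957) = 11.229458
  x_3 = 2.099957 - 0.060517/11.229458 = 2.094568
Iteration 4:
  f(2.094568) = 0.000183
  f'(2.094568) = 11.161644
  x_4 = 2.094568 - 0.000183/11.161644 = 2.094551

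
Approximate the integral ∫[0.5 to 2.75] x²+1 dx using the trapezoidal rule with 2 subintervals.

f(x) = x²+1
a = 0.5, b = 2.75, n = 2
h = (b - a)/n = 1.125000

Trapezoidal rule: (h/2)[f(x₀) + 2f(x₁) + 2f(x₂) + ... + f(xₙ)]

x_0 = 0.5000, f(x_0) = 1.250000, coefficient = 1
x_1 = 1.6250, f(x_1) = 3.640625, coefficient = 2
x_2 = 2.7500, f(x_2) = 8.562500, coefficient = 1

I ≈ (1.125000/2) × 17.093750 = 9.615234
Exact value: 9.140625
Error: 0.474609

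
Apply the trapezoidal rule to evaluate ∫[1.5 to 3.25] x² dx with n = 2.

f(x) = x²
a = 1.5, b = 3.25, n = 2
h = (b - a)/n = 0.875000

Trapezoidal rule: (h/2)[f(x₀) + 2f(x₁) + 2f(x₂) + ... + f(xₙ)]

x_0 = 1.5000, f(x_0) = 2.250000, coefficient = 1
x_1 = 2.3750, f(x_1) = 5.640625, coefficient = 2
x_2 = 3.2500, f(x_2) = 10.562500, coefficient = 1

I ≈ (0.875000/2) × 24.093750 = 10.541016
Exact value: 10.317708
Error: 0.223307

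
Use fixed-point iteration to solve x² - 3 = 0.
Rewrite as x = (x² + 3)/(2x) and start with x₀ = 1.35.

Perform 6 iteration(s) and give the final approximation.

Equation: x² - 3 = 0
Fixed-point form: x = (x² + 3)/(2x)
x₀ = 1.35

x_1 = g(1.350000) = 1.786111
x_2 = g(1.786111) = 1.732869
x_3 = g(1.732869) = 1.732051
x_4 = g(1.732051) = 1.732051
x_5 = g(1.732051) = 1.732051
x_6 = g(1.732051) = 1.732051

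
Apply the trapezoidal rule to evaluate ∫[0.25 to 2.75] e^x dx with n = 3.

f(x) = e^x
a = 0.25, b = 2.75, n = 3
h = (b - a)/n = 0.833333

Trapezoidal rule: (h/2)[f(x₀) + 2f(x₁) + 2f(x₂) + ... + f(xₙ)]

x_0 = 0.2500, f(x_0) = 1.284025, coefficient = 1
x_1 = 1.0833, f(x_1) = 2.954512, coefficient = 2
x_2 = 1.9167, f(x_2) = 6.798260, coefficient = 2
x_3 = 2.7500, f(x_3) = 15.642632, coefficient = 1

I ≈ (0.833333/2) × 36.432200 = 15.180083
Exact value: 14.358606
Error: 0.821477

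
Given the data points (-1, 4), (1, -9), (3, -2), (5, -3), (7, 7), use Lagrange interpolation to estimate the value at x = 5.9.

Lagrange interpolation formula:
P(x) = Σ yᵢ × Lᵢ(x)
where Lᵢ(x) = Π_{j≠i} (x - xⱼ)/(xᵢ - xⱼ)

L_0(5.9) = (5.9 - 1)/(-1 - 1) × (5.9 - 3)/(-1 - 3) × (5.9 - 5)/(-1 - 5) × (5.9 - 7)/(-1 - 7) = -0.036635
L_1(5.9) = (5.9 - (-1))/(1 - (-1)) × (5.9 - 3)/(1 - 3) × (5.9 - 5)/(1 - 5) × (5.9 - 7)/(1 - 7) = 0.206353
L_2(5.9) = (5.9 - (-1))/(3 - (-1)) × (5.9 - 1)/(3 - 1) × (5.9 - 5)/(3 - 5) × (5.9 - 7)/(3 - 7) = -0.522998
L_3(5.9) = (5.9 - (-1))/(5 - (-1)) × (5.9 - 1)/(5 - 1) × (5.9 - 3)/(5 - 3) × (5.9 - 7)/(5 - 7) = 1.123478
L_4(5.9) = (5.9 - (-1))/(7 - (-1)) × (5.9 - 1)/(7 - 1) × (5.9 - 3)/(7 - 3) × (5.9 - 5)/(7 - 5) = 0.229802

P(5.9) = 4×L_0(5.9) + (-9)×L_1(5.9) + (-2)×L_2(5.9) + (-3)×L_3(5.9) + 7×L_4(5.9)
P(5.9) = -2.719540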